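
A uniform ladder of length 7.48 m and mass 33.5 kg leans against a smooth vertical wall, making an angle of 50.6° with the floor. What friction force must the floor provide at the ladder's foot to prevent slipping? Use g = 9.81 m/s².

Sum moments about the foot of the ladder (the floor normal and friction both act there and drop out).
Ladder weight 33.5×9.81 = 328.6 N acts at 3.74 m along the ladder; its horizontal arm is 3.74·cos50.6° = 2.374 m → τ = 780.1 N·m clockwise.
Wall normal N acts horizontally at the top; its moment arm is the height L sinθ = 7.48·sin50.6° = 5.78 m, counterclockwise.
Balancing moments: N × 5.78 = 780.1, giving N = 135 N.
ΣFx = 0: friction at the foot balances the wall's push, so f = N_wall = 135 N.

f ≈ 135 N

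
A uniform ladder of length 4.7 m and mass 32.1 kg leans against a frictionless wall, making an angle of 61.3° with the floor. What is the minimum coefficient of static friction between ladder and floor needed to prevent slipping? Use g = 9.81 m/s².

Taking torques about the foot of the ladder:
Ladder weight 32.1×9.81 = 314.9 N acts at 2.35 m along the ladder; its horizontal arm is 2.35·cos61.3° = 1.129 m → τ = 355.5 N·m clockwise.
Wall normal N acts horizontally at the top; its moment arm is the height L sinθ = 4.7·sin61.3° = 4.123 m, counterclockwise.
Setting net torque to zero: N × 4.123 = 355.5 → N = 86.22 N.
ΣFx = 0 ⇒ f = N_wall = 86.22 N. ΣFy = 0 ⇒ N_floor = 314.9 N.
μ_min = f / N_floor = 86.22 / 314.9 = 0.274.

μ_min ≈ 0.274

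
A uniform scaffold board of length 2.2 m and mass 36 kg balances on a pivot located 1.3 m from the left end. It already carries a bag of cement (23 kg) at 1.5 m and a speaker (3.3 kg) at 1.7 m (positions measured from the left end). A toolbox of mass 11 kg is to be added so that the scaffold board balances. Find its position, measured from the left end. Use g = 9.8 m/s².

x ≈ 1.42 m from the left end

About the pivot (at 1.3 m from the left end):
Beam weight: 36 × 9.8 = 352.8 N down at 1.1 m → arm 0.2 m, τ = 352.8 × 0.2 = 70.56 N·m counterclockwise.
Bag of cement: 23 × 9.8 = 225.4 N down at 1.5 m → arm 0.2 m, τ = 225.4 × 0.2 = 45.08 N·m clockwise.
Speaker: 3.3 × 9.8 = 32.34 N down at 1.7 m → arm 0.4 m, τ = 32.34 × 0.4 = 12.94 N·m clockwise.
Net moment of existing loads = 12.54 N·m counterclockwise.
The toolbox weighs 11 × 9.8 = 107.8 N and must supply an equal clockwise moment, so its lever arm about the pivot is 12.54 / 107.8 = 0.116 m.
That puts it at 1.3 + 0.116 = 1.42 m from the left end.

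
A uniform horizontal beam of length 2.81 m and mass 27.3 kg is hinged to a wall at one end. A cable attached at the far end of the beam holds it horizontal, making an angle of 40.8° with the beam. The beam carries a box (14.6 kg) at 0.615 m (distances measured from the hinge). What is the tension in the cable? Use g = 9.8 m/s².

Choose the hinge as the axis so the unknown hinge reaction has zero arm there.
Beam weight: 27.3 × 9.8 = 267.5 N down at 1.405 m → arm 1.405 m, τ = 267.5 × 1.405 = 375.8 N·m clockwise.
Box: 14.6 × 9.8 = 143.1 N down at 0.615 m → arm 0.615 m, τ = 143.1 × 0.615 = 88.01 N·m clockwise.
Total clockwise load moment = 463.8 N·m.
The cable tension T acts at 2.81 m; only its component perpendicular to the beam, T sinθ, produces torque. sin 40.8° = 0.6534.
Setting net torque to zero: T × 2.81 × 0.6534 = 463.8 → T = 463.8 / 1.836 = 253 N.

T ≈ 253 N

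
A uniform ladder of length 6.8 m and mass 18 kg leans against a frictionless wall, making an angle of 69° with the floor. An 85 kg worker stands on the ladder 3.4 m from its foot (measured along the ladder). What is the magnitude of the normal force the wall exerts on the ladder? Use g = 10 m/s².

N_wall ≈ 198 N

Taking torques about the foot of the ladder:
Ladder weight 18×10 = 180 N acts at 3.4 m along the ladder; its horizontal arm is 3.4·cos69° = 1.218 m → τ = 219.2 N·m clockwise.
Worker: 85×10 = 850 N at 3.4 m → arm 1.218 m → τ = 1035 N·m clockwise.
Wall normal N acts horizontally at the top; its moment arm is the height L sinθ = 6.8·sin69° = 6.348 m, counterclockwise.
Balancing moments: N × 6.348 = 1254, giving N = 198 N.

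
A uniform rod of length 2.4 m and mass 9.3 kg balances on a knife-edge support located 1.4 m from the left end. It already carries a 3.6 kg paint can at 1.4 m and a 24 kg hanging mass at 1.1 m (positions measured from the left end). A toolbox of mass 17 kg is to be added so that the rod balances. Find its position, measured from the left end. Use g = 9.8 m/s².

About the knife-edge support (at 1.4 m from the left end):
Beam weight: 9.3 × 9.8 = 91.14 N down at 1.2 m → arm 0.2 m, τ = 91.14 × 0.2 = 18.23 N·m counterclockwise.
Paint can: acts at the knife-edge support, moment arm 0 → no torque.
Hanging mass: 24 × 9.8 = 235.2 N down at 1.1 m → arm 0.3 m, τ = 235.2 × 0.3 = 70.56 N·m counterclockwise.
Net moment of existing loads = 88.79 N·m counterclockwise.
The toolbox weighs 17 × 9.8 = 166.6 N and must supply an equal clockwise moment, so its lever arm about the knife-edge support is 88.79 / 166.6 = 0.533 m.
That puts it at 1.4 + 0.533 = 1.93 m from the left end.

x ≈ 1.93 m from the left end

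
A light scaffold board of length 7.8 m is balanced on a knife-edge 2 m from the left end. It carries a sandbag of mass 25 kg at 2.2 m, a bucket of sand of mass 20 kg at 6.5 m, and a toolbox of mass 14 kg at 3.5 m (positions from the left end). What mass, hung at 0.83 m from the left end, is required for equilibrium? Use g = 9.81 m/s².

m ≈ 99.1 kg

About the knife-edge (at 2 m from the left end):
Sandbag: 25 × 9.81 = 245.2 N down at 2.2 m → arm 0.2 m, τ = 245.2 × 0.2 = 49.04 N·m clockwise.
Bucket of sand: 20 × 9.81 = 196.2 N down at 6.5 m → arm 4.5 m, τ = 196.2 × 4.5 = 882.9 N·m clockwise.
Toolbox: 14 × 9.81 = 137.3 N down at 3.5 m → arm 1.5 m, τ = 137.3 × 1.5 = 206 N·m clockwise.
Net moment of known loads = 1138 N·m clockwise.
An unknown mass m at 0.83 m has arm 1.17 m; its moment is m·g·1.17 counterclockwise.
Στ = 0 ⇒ m × 9.81 × 1.17 = 1138 ⇒ m = 1138 / (9.81 × 1.17) = 99.1 kg.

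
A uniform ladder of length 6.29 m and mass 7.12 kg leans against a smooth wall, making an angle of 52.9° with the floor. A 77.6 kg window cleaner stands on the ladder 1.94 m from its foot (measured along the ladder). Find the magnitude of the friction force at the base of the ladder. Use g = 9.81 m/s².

f ≈ 204 N

Take moments about the foot of the ladder.
Ladder weight 7.12×9.81 = 69.85 N acts at 3.145 m along the ladder; its horizontal arm is 3.145·cos52.9° = 1.897 m → τ = 132.5 N·m clockwise.
Window cleaner: 77.6×9.81 = 761.3 N at 1.94 m → arm 1.17 m → τ = 890.7 N·m clockwise.
Wall normal N acts horizontally at the top; its moment arm is the height L sinθ = 6.29·sin52.9° = 5.017 m, counterclockwise.
For rotational equilibrium, N × 5.017 = 1023, so N = 204 N.
ΣFx = 0: friction at the foot balances the wall's push, so f = N_wall = 204 N.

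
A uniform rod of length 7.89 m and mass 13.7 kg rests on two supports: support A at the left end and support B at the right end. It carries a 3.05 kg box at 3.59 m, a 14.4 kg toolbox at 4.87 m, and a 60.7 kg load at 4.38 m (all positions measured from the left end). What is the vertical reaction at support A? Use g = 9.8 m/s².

R_A ≈ 402 N

Choose support B as the axis so its reaction then has zero moment arm.
Beam weight: 13.7 × 9.8 = 134.3 N down at 3.945 m → arm 3.945 m, τ = 134.3 × 3.945 = 529.8 N·m counterclockwise.
Box: 3.05 × 9.8 = 29.89 N down at 3.59 m → arm 4.3 m, τ = 29.89 × 4.3 = 128.5 N·m counterclockwise.
Toolbox: 14.4 × 9.8 = 141.1 N down at 4.87 m → arm 3.02 m, τ = 141.1 × 3.02 = 426.1 N·m counterclockwise.
Load: 60.7 × 9.8 = 594.9 N down at 4.38 m → arm 3.51 m, τ = 594.9 × 3.51 = 2088 N·m counterclockwise.
Net load moment about support B = 3172 N·m counterclockwise.
Reaction R at support A is upward at 0 m, arm 7.89 m → moment R × 7.89 clockwise.
Balancing moments: R × 7.89 = 3172, giving R = 402 N.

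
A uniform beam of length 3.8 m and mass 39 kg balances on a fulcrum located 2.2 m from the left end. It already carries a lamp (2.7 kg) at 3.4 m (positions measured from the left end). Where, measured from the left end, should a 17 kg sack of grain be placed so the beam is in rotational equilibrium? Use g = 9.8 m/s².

x ≈ 2.7 m from the left end

Take moments about the fulcrum (at 2.2 m from the left end).
Beam weight: 39 × 9.8 = 382.2 N down at 1.9 m → arm 0.3 m, τ = 382.2 × 0.3 = 114.7 N·m counterclockwise.
Lamp: 2.7 × 9.8 = 26.46 N down at 3.4 m → arm 1.2 m, τ = 26.46 × 1.2 = 31.75 N·m clockwise.
Net moment of existing loads = 82.95 N·m counterclockwise.
The sack of grain weighs 17 × 9.8 = 166.6 N and must supply an equal clockwise moment, so its lever arm about the fulcrum is 82.95 / 166.6 = 0.498 m.
That puts it at 2.2 + 0.498 = 2.7 m from the left end.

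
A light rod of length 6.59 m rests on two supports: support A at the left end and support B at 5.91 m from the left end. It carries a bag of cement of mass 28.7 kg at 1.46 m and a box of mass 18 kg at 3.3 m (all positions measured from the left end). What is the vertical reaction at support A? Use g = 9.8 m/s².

Taking torques about support B:
Bag of cement: 28.7 × 9.8 = 281.3 N down at 1.46 m → arm 4.45 m, τ = 281.3 × 4.45 = 1252 N·m counterclockwise.
Box: 18 × 9.8 = 176.4 N down at 3.3 m → arm 2.61 m, τ = 176.4 × 2.61 = 460.4 N·m counterclockwise.
Net load moment about support B = 1712 N·m counterclockwise.
Reaction R at support A is upward at 0 m, arm 5.91 m → moment R × 5.91 clockwise.
Balancing moments: R × 5.91 = 1712, giving R = 290 N.

R_A ≈ 290 N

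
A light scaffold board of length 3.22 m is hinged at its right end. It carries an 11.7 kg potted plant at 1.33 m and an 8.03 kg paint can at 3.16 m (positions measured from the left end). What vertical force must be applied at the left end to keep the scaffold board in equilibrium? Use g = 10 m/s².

F ≈ 70.2 N

Taking torques about the right end:
Potted plant: 11.7 × 10 = 117 N down at 1.33 m → arm 1.89 m, τ = 117 × 1.89 = 221.1 N·m counterclockwise.
Paint can: 8.03 × 10 = 80.3 N down at 3.16 m → arm 0.06 m, τ = 80.3 × 0.06 = 4.818 N·m counterclockwise.
Net moment of the loads = 225.9 N·m counterclockwise.
The upward force F acts at the left end, arm 3.22 m, giving F × 3.22 clockwise.
Setting net torque to zero: F × 3.22 = 225.9 → F = 225.9 / 3.22 = 70.2 N.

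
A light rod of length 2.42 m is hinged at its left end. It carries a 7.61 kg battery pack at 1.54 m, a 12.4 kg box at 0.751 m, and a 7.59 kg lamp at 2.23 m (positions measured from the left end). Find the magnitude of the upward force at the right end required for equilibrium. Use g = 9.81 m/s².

Sum moments about the left end (the unknown pivot reaction has zero arm there).
Battery pack: 7.61 × 9.81 = 74.65 N down at 1.54 m → arm 1.54 m, τ = 74.65 × 1.54 = 115 N·m clockwise.
Box: 12.4 × 9.81 = 121.6 N down at 0.751 m → arm 0.751 m, τ = 121.6 × 0.751 = 91.32 N·m clockwise.
Lamp: 7.59 × 9.81 = 74.46 N down at 2.23 m → arm 2.23 m, τ = 74.46 × 2.23 = 166 N·m clockwise.
Net moment of the loads = 372.3 N·m clockwise.
The upward force F acts at the right end, arm 2.42 m, giving F × 2.42 counterclockwise.
Setting net torque to zero: F × 2.42 = 372.3 → F = 372.3 / 2.42 = 154 N.

F ≈ 154 N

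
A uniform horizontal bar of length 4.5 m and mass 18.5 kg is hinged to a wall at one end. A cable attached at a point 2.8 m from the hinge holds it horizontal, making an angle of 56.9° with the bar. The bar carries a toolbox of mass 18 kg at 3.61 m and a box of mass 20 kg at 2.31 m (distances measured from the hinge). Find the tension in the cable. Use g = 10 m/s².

Take moments about the hinge.
Beam weight: 18.5 × 10 = 185 N down at 2.25 m → arm 2.25 m, τ = 185 × 2.25 = 416.2 N·m clockwise.
Toolbox: 18 × 10 = 180 N down at 3.61 m → arm 3.61 m, τ = 180 × 3.61 = 649.8 N·m clockwise.
Box: 20 × 10 = 200 N down at 2.31 m → arm 2.31 m, τ = 200 × 2.31 = 462 N·m clockwise.
Total clockwise load moment = 1528 N·m.
The cable tension T acts at 2.8 m; only its component perpendicular to the bar, T sinθ, produces torque. sin 56.9° = 0.8377.
Στ = 0 ⇒ T × 2.8 × 0.8377 = 1528 ⇒ T = 1528 / 2.346 = 651 N.

T ≈ 651 N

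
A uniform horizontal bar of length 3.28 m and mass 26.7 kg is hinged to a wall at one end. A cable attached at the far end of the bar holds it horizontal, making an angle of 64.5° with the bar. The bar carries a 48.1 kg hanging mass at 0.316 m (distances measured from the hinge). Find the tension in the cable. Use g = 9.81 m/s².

T ≈ 195 N

About the hinge:
Beam weight: 26.7 × 9.81 = 261.9 N down at 1.64 m → arm 1.64 m, τ = 261.9 × 1.64 = 429.5 N·m clockwise.
Hanging mass: 48.1 × 9.81 = 471.9 N down at 0.316 m → arm 0.316 m, τ = 471.9 × 0.316 = 149.1 N·m clockwise.
Total clockwise load moment = 578.6 N·m.
The cable tension T acts at 3.28 m; only its component perpendicular to the bar, T sinθ, produces torque. sin 64.5° = 0.9026.
Balancing moments: T × 3.28 × 0.9026 = 578.6, giving T = 578.6 / 2.961 = 195 N.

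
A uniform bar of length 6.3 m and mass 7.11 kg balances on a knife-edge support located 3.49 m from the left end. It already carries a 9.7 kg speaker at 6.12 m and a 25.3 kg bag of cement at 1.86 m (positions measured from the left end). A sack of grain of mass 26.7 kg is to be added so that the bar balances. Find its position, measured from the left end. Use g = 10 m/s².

Take moments about the knife-edge support (at 3.49 m from the left end).
Beam weight: 7.11 × 10 = 71.1 N down at 3.15 m → arm 0.34 m, τ = 71.1 × 0.34 = 24.17 N·m counterclockwise.
Speaker: 9.7 × 10 = 97 N down at 6.12 m → arm 2.63 m, τ = 97 × 2.63 = 255.1 N·m clockwise.
Bag of cement: 25.3 × 10 = 253 N down at 1.86 m → arm 1.63 m, τ = 253 × 1.63 = 412.4 N·m counterclockwise.
Net moment of existing loads = 181.5 N·m counterclockwise.
The sack of grain weighs 26.7 × 10 = 267 N and must supply an equal clockwise moment, so its lever arm about the knife-edge support is 181.5 / 267 = 0.68 m.
That puts it at 3.49 + 0.68 = 4.17 m from the left end.

x ≈ 4.17 m from the left end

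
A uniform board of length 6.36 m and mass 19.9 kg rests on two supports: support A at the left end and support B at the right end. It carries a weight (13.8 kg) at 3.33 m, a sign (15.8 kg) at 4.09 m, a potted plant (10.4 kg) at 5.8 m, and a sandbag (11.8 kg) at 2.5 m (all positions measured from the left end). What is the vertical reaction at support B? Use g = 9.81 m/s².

R_B ≈ 407 N

Choose support A as the axis so its reaction then has zero moment arm.
Beam weight: 19.9 × 9.81 = 195.2 N down at 3.18 m → arm 3.18 m, τ = 195.2 × 3.18 = 620.7 N·m clockwise.
Weight: 13.8 × 9.81 = 135.4 N down at 3.33 m → arm 3.33 m, τ = 135.4 × 3.33 = 450.9 N·m clockwise.
Sign: 15.8 × 9.81 = 155 N down at 4.09 m → arm 4.09 m, τ = 155 × 4.09 = 633.9 N·m clockwise.
Potted plant: 10.4 × 9.81 = 102 N down at 5.8 m → arm 5.8 m, τ = 102 × 5.8 = 591.6 N·m clockwise.
Sandbag: 11.8 × 9.81 = 115.8 N down at 2.5 m → arm 2.5 m, τ = 115.8 × 2.5 = 289.5 N·m clockwise.
Net load moment about support A = 2587 N·m clockwise.
Reaction R at support B is upward at 6.36 m, arm 6.36 m → moment R × 6.36 counterclockwise.
Balancing moments: R × 6.36 = 2587, giving R = 407 N.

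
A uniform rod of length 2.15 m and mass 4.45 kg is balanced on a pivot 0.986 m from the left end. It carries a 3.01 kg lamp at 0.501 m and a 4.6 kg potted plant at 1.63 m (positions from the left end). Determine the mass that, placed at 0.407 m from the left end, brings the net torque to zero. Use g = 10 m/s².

m ≈ 3.28 kg

Sum moments about the pivot (at 0.986 m from the left end) (the support reaction has zero arm there).
Beam weight: 4.45 × 10 = 44.5 N down at 1.075 m → arm 0.089 m, τ = 44.5 × 0.089 = 3.96 N·m clockwise.
Lamp: 3.01 × 10 = 30.1 N down at 0.501 m → arm 0.485 m, τ = 30.1 × 0.485 = 14.6 N·m counterclockwise.
Potted plant: 4.6 × 10 = 46 N down at 1.63 m → arm 0.644 m, τ = 46 × 0.644 = 29.62 N·m clockwise.
Net moment of known loads = 18.98 N·m clockwise.
An unknown mass m at 0.407 m has arm 0.579 m; its moment is m·g·0.579 counterclockwise.
For rotational equilibrium, m × 10 × 0.579 = 18.98, so m = 18.98 / (10 × 0.579) = 3.28 kg.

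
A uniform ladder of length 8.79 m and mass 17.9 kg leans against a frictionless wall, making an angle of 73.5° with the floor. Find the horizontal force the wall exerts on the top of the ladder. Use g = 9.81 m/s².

N_wall ≈ 26 N

About the foot of the ladder:
Ladder weight 17.9×9.81 = 175.6 N acts at 4.395 m along the ladder; its horizontal arm is 4.395·cos73.5° = 1.248 m → τ = 219.1 N·m clockwise.
Wall normal N acts horizontally at the top; its moment arm is the height L sinθ = 8.79·sin73.5° = 8.428 m, counterclockwise.
Στ = 0 ⇒ N × 8.428 = 219.1 ⇒ N = 26 N.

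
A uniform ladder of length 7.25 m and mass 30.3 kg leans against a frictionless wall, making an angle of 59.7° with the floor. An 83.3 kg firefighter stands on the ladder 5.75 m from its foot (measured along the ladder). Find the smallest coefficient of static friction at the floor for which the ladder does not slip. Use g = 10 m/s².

μ_min ≈ 0.418

Sum moments about the foot of the ladder (the floor normal and friction both act there and drop out).
Ladder weight 30.3×10 = 303 N acts at 3.625 m along the ladder; its horizontal arm is 3.625·cos59.7° = 1.829 m → τ = 554.2 N·m clockwise.
Firefighter: 83.3×10 = 833 N at 5.75 m → arm 2.901 m → τ = 2417 N·m clockwise.
Wall normal N acts horizontally at the top; its moment arm is the height L sinθ = 7.25·sin59.7° = 6.26 m, counterclockwise.
Balancing moments: N × 6.26 = 2971, giving N = 474.6 N.
ΣFx = 0 ⇒ f = N_wall = 474.6 N. ΣFy = 0 ⇒ N_floor = 1136 N.
μ_min = f / N_floor = 474.6 / 1136 = 0.418.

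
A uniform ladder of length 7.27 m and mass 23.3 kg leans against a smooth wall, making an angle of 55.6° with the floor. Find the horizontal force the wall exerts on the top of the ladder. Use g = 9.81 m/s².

Sum moments about the foot of the ladder (the floor normal and friction both act there and drop out).
Ladder weight 23.3×9.81 = 228.6 N acts at 3.635 m along the ladder; its horizontal arm is 3.635·cos55.6° = 2.054 m → τ = 469.5 N·m clockwise.
Wall normal N acts horizontally at the top; its moment arm is the height L sinθ = 7.27·sin55.6° = 5.999 m, counterclockwise.
Balancing moments: N × 5.999 = 469.5, giving N = 78.3 N.

N_wall ≈ 78.3 N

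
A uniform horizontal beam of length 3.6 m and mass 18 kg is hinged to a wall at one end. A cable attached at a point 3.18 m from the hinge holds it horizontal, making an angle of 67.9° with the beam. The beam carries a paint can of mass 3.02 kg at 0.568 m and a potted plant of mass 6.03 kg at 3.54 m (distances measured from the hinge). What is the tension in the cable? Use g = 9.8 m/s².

Taking torques about the hinge:
Beam weight: 18 × 9.8 = 176.4 N down at 1.8 m → arm 1.8 m, τ = 176.4 × 1.8 = 317.5 N·m clockwise.
Paint can: 3.02 × 9.8 = 29.6 N down at 0.568 m → arm 0.568 m, τ = 29.6 × 0.568 = 16.81 N·m clockwise.
Potted plant: 6.03 × 9.8 = 59.09 N down at 3.54 m → arm 3.54 m, τ = 59.09 × 3.54 = 209.2 N·m clockwise.
Total clockwise load moment = 543.5 N·m.
The cable tension T acts at 3.18 m; only its component perpendicular to the beam, T sinθ, produces torque. sin 67.9° = 0.9265.
Στ = 0 ⇒ T × 3.18 × 0.9265 = 543.5 ⇒ T = 543.5 / 2.946 = 184 N.

T ≈ 184 N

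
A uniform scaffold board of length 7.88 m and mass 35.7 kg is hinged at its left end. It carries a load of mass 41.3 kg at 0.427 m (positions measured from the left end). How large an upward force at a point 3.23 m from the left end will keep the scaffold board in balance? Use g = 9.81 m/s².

F ≈ 481 N

Taking torques about the left end:
Beam weight: 35.7 × 9.81 = 350.2 N down at 3.94 m → arm 3.94 m, τ = 350.2 × 3.94 = 1380 N·m clockwise.
Load: 41.3 × 9.81 = 405.2 N down at 0.427 m → arm 0.427 m, τ = 405.2 × 0.427 = 173 N·m clockwise.
Net moment of the loads = 1553 N·m clockwise.
The upward force F acts at a point 3.23 m from the left end, arm 3.23 m, giving F × 3.23 counterclockwise.
Setting net torque to zero: F × 3.23 = 1553 → F = 1553 / 3.23 = 481 N.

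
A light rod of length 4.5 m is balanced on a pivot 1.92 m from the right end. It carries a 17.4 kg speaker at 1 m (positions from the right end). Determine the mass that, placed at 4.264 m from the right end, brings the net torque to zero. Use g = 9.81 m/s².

Choose the pivot (at 1.92 m from the right end) as the axis so the support reaction has zero arm there.
Speaker: 17.4 × 9.81 = 170.7 N down at 1 m → arm 0.92 m, τ = 170.7 × 0.92 = 157 N·m clockwise.
Net moment of known loads = 157 N·m clockwise.
An unknown mass m at 4.264 m has arm 2.344 m; its moment is m·g·2.344 counterclockwise.
Στ = 0 ⇒ m × 9.81 × 2.344 = 157 ⇒ m = 157 / (9.81 × 2.344) = 6.83 kg.

m ≈ 6.83 kg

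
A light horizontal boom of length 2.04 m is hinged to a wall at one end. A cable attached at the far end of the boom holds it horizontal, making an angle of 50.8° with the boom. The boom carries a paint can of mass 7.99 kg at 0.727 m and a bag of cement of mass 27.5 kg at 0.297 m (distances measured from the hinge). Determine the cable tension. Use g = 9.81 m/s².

Take moments about the hinge.
Paint can: 7.99 × 9.81 = 78.38 N down at 0.727 m → arm 0.727 m, τ = 78.38 × 0.727 = 56.98 N·m clockwise.
Bag of cement: 27.5 × 9.81 = 269.8 N down at 0.297 m → arm 0.297 m, τ = 269.8 × 0.297 = 80.13 N·m clockwise.
Total clockwise load moment = 137.1 N·m.
The cable tension T acts at 2.04 m; only its component perpendicular to the boom, T sinθ, produces torque. sin 50.8° = 0.7749.
Setting net torque to zero: T × 2.04 × 0.7749 = 137.1 → T = 137.1 / 1.581 = 86.7 N.

T ≈ 86.7 N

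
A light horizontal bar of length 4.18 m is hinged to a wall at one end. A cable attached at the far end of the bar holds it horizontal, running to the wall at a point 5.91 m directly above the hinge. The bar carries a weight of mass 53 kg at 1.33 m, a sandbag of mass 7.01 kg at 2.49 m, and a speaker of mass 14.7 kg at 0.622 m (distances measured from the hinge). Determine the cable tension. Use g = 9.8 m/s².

T ≈ 279 N

Taking torques about the hinge:
Weight: 53 × 9.8 = 519.4 N down at 1.33 m → arm 1.33 m, τ = 519.4 × 1.33 = 690.8 N·m clockwise.
Sandbag: 7.01 × 9.8 = 68.7 N down at 2.49 m → arm 2.49 m, τ = 68.7 × 2.49 = 171.1 N·m clockwise.
Speaker: 14.7 × 9.8 = 144.1 N down at 0.622 m → arm 0.622 m, τ = 144.1 × 0.622 = 89.63 N·m clockwise.
Total clockwise load moment = 951.5 N·m.
The cable tension T acts at 4.18 m; only its component perpendicular to the bar, T sinθ, produces torque. sinθ = h/√(h²+d²) = 5.91/√(5.91²+4.18²) = 0.8164.
Στ = 0 ⇒ T × 4.18 × 0.8164 = 951.5 ⇒ T = 951.5 / 3.413 = 279 N.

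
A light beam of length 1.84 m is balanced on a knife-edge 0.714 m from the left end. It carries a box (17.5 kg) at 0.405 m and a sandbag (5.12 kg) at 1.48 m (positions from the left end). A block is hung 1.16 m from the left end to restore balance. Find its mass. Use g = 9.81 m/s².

m ≈ 3.33 kg

Take moments about the knife-edge (at 0.714 m from the left end).
Box: 17.5 × 9.81 = 171.7 N down at 0.405 m → arm 0.309 m, τ = 171.7 × 0.309 = 53.06 N·m counterclockwise.
Sandbag: 5.12 × 9.81 = 50.23 N down at 1.48 m → arm 0.766 m, τ = 50.23 × 0.766 = 38.48 N·m clockwise.
Net moment of known loads = 14.58 N·m counterclockwise.
An unknown mass m at 1.16 m has arm 0.446 m; its moment is m·g·0.446 clockwise.
Setting net torque to zero: m × 9.81 × 0.446 = 14.58 → m = 14.58 / (9.81 × 0.446) = 3.33 kg.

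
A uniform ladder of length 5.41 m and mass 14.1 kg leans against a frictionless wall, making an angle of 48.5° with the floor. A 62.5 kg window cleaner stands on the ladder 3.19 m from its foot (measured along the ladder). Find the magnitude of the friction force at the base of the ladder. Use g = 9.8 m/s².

f ≈ 381 N

Taking torques about the foot of the ladder:
Ladder weight 14.1×9.8 = 138.2 N acts at 2.705 m along the ladder; its horizontal arm is 2.705·cos48.5° = 1.792 m → τ = 247.7 N·m clockwise.
Window cleaner: 62.5×9.8 = 612.5 N at 3.19 m → arm 2.114 m → τ = 1295 N·m clockwise.
Wall normal N acts horizontally at the top; its moment arm is the height L sinθ = 5.41·sin48.5° = 4.052 m, counterclockwise.
Setting net torque to zero: N × 4.052 = 1543 → N = 381 N.
ΣFx = 0: friction at the foot balances the wall's push, so f = N_wall = 381 N.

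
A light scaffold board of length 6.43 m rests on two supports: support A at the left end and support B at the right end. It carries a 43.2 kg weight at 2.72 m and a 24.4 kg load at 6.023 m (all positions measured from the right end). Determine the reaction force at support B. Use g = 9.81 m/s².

R_B ≈ 260 N

Take moments about support A.
Weight: 43.2 × 9.81 = 423.8 N down at 2.72 m → arm 3.71 m, τ = 423.8 × 3.71 = 1572 N·m clockwise.
Load: 24.4 × 9.81 = 239.4 N down at 6.023 m → arm 0.407 m, τ = 239.4 × 0.407 = 97.44 N·m clockwise.
Net load moment about support A = 1669 N·m clockwise.
Reaction R at support B is upward at 0 m, arm 6.43 m → moment R × 6.43 counterclockwise.
For rotational equilibrium, R × 6.43 = 1669, so R = 260 N.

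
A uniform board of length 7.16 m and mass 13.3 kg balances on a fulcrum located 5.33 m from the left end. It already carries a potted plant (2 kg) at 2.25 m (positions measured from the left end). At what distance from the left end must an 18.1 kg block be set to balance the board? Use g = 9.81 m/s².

About the fulcrum (at 5.33 m from the left end):
Beam weight: 13.3 × 9.81 = 130.5 N down at 3.58 m → arm 1.75 m, τ = 130.5 × 1.75 = 228.4 N·m counterclockwise.
Potted plant: 2 × 9.81 = 19.62 N down at 2.25 m → arm 3.08 m, τ = 19.62 × 3.08 = 60.43 N·m counterclockwise.
Net moment of existing loads = 288.8 N·m counterclockwise.
The block weighs 18.1 × 9.81 = 177.6 N and must supply an equal clockwise moment, so its lever arm about the fulcrum is 288.8 / 177.6 = 1.63 m.
That puts it at 5.33 + 1.63 = 6.96 m from the left end.

x ≈ 6.96 m from the left end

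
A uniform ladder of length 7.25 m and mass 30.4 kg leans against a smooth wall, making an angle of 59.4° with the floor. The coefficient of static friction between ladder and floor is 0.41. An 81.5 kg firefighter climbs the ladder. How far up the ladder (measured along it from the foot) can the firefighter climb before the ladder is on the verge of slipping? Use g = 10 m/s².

d ≈ 5.55 m

About the foot of the ladder:
Ladder weight 30.4×10 = 304 N acts at 3.625 m along the ladder; its horizontal arm is 3.625·cos59.4° = 1.845 m → τ = 560.9 N·m clockwise.
Firefighter weight 81.5×10 = 815 N at distance d → arm d·cos59.4° → τ = 815·d·0.509 clockwise.
Wall normal N at the top has arm L sinθ = 6.24 m counterclockwise, so Στ = 0 gives N·6.24 = 560.9 + 414.8·d.
ΣFy = 0 ⇒ N_floor = 1119 N, so the maximum friction is μ_s·N_floor = 0.41×1119 = 458.8 N. ΣFx = 0 ⇒ N_wall = f, so at the slipping point N = 458.8 N.
Substituting: 458.8×6.24 = 560.9 + 414.8·d ⇒ d = (2863 − 560.9) / 414.8 = 5.55 m.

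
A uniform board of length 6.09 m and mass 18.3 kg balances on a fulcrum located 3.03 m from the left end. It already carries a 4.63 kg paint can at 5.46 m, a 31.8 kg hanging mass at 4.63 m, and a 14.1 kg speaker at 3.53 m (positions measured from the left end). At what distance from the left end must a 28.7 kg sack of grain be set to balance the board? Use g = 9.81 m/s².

x ≈ 0.61 m from the left end

Taking torques about the fulcrum (at 3.03 m from the left end):
Beam weight: 18.3 × 9.81 = 179.5 N down at 3.045 m → arm 0.015 m, τ = 179.5 × 0.015 = 2.692 N·m clockwise.
Paint can: 4.63 × 9.81 = 45.42 N down at 5.46 m → arm 2.43 m, τ = 45.42 × 2.43 = 110.4 N·m clockwise.
Hanging mass: 31.8 × 9.81 = 312 N down at 4.63 m → arm 1.6 m, τ = 312 × 1.6 = 499.2 N·m clockwise.
Speaker: 14.1 × 9.81 = 138.3 N down at 3.53 m → arm 0.5 m, τ = 138.3 × 0.5 = 69.15 N·m clockwise.
Net moment of existing loads = 681.4 N·m clockwise.
The sack of grain weighs 28.7 × 9.81 = 281.5 N and must supply an equal counterclockwise moment, so its lever arm about the fulcrum is 681.4 / 281.5 = 2.42 m.
That puts it at 3.03 − 2.42 = 0.61 m from the left end.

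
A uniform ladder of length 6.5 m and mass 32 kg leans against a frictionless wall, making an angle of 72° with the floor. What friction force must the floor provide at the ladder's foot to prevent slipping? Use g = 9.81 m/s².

About the foot of the ladder:
Ladder weight 32×9.81 = 313.9 N acts at 3.25 m along the ladder; its horizontal arm is 3.25·cos72° = 1.004 m → τ = 315.2 N·m clockwise.
Wall normal N acts horizontally at the top; its moment arm is the height L sinθ = 6.5·sin72° = 6.182 m, counterclockwise.
Balancing moments: N × 6.182 = 315.2, giving N = 51 N.
ΣFx = 0: friction at the foot balances the wall's push, so f = N_wall = 51 N.

f ≈ 51 N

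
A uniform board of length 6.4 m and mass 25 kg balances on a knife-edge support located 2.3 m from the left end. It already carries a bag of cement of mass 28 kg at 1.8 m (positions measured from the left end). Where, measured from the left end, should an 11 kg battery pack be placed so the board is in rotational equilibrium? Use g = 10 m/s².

x ≈ 1.53 m from the left end

Sum moments about the knife-edge support (at 2.3 m from the left end) (the support reaction has zero arm there).
Beam weight: 25 × 10 = 250 N down at 3.2 m → arm 0.9 m, τ = 250 × 0.9 = 225 N·m clockwise.
Bag of cement: 28 × 10 = 280 N down at 1.8 m → arm 0.5 m, τ = 280 × 0.5 = 140 N·m counterclockwise.
Net moment of existing loads = 85 N·m clockwise.
The battery pack weighs 11 × 10 = 110 N and must supply an equal counterclockwise moment, so its lever arm about the knife-edge support is 85 / 110 = 0.773 m.
That puts it at 2.3 − 0.773 = 1.53 m from the left end.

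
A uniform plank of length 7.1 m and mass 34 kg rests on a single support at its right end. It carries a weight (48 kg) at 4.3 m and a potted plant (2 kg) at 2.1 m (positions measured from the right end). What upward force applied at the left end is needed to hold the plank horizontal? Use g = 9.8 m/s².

F ≈ 457 N

Taking torques about the right end:
Beam weight: 34 × 9.8 = 333.2 N down at 3.55 m → arm 3.55 m, τ = 333.2 × 3.55 = 1183 N·m counterclockwise.
Weight: 48 × 9.8 = 470.4 N down at 4.3 m → arm 4.3 m, τ = 470.4 × 4.3 = 2023 N·m counterclockwise.
Potted plant: 2 × 9.8 = 19.6 N down at 2.1 m → arm 2.1 m, τ = 19.6 × 2.1 = 41.16 N·m counterclockwise.
Net moment of the loads = 3247 N·m counterclockwise.
The upward force F acts at the left end, arm 7.1 m, giving F × 7.1 clockwise.
Στ = 0 ⇒ F × 7.1 = 3247 ⇒ F = 3247 / 7.1 = 457 N.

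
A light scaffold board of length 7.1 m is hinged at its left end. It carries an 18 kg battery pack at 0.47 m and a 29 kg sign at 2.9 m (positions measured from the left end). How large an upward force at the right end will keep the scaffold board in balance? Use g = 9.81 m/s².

F ≈ 128 N

About the left end:
Battery pack: 18 × 9.81 = 176.6 N down at 0.47 m → arm 0.47 m, τ = 176.6 × 0.47 = 83 N·m clockwise.
Sign: 29 × 9.81 = 284.5 N down at 2.9 m → arm 2.9 m, τ = 284.5 × 2.9 = 825 N·m clockwise.
Net moment of the loads = 908 N·m clockwise.
The upward force F acts at the right end, arm 7.1 m, giving F × 7.1 counterclockwise.
Setting net torque to zero: F × 7.1 = 908 → F = 908 / 7.1 = 128 N.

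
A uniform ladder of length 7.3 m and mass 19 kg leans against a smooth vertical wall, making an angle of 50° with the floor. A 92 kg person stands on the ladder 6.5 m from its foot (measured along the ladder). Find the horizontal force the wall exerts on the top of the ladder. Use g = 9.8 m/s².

N_wall ≈ 752 N

Sum moments about the foot of the ladder (the floor normal and friction both act there and drop out).
Ladder weight 19×9.8 = 186.2 N acts at 3.65 m along the ladder; its horizontal arm is 3.65·cos50° = 2.346 m → τ = 436.8 N·m clockwise.
Person: 92×9.8 = 901.6 N at 6.5 m → arm 4.178 m → τ = 3767 N·m clockwise.
Wall normal N acts horizontally at the top; its moment arm is the height L sinθ = 7.3·sin50° = 5.592 m, counterclockwise.
Setting net torque to zero: N × 5.592 = 4204 → N = 752 N.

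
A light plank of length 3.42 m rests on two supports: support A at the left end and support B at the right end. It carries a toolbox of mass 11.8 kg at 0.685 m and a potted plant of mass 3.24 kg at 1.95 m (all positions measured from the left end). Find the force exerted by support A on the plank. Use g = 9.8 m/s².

About support B:
Toolbox: 11.8 × 9.8 = 115.6 N down at 0.685 m → arm 2.735 m, τ = 115.6 × 2.735 = 316.2 N·m counterclockwise.
Potted plant: 3.24 × 9.8 = 31.75 N down at 1.95 m → arm 1.47 m, τ = 31.75 × 1.47 = 46.67 N·m counterclockwise.
Net load moment about support B = 362.9 N·m counterclockwise.
Reaction R at support A is upward at 0 m, arm 3.42 m → moment R × 3.42 clockwise.
Στ = 0 ⇒ R × 3.42 = 362.9 ⇒ R = 106 N.

R_A ≈ 106 N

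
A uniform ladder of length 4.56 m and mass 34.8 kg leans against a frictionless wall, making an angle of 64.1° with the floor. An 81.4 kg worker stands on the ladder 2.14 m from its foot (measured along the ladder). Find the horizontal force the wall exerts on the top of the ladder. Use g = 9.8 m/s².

About the foot of the ladder:
Ladder weight 34.8×9.8 = 341 N acts at 2.28 m along the ladder; its horizontal arm is 2.28·cos64.1° = 0.9959 m → τ = 339.6 N·m clockwise.
Worker: 81.4×9.8 = 797.7 N at 2.14 m → arm 0.9348 m → τ = 745.7 N·m clockwise.
Wall normal N acts horizontally at the top; its moment arm is the height L sinθ = 4.56·sin64.1° = 4.102 m, counterclockwise.
Στ = 0 ⇒ N × 4.102 = 1085 ⇒ N = 265 N.

N_wall ≈ 265 N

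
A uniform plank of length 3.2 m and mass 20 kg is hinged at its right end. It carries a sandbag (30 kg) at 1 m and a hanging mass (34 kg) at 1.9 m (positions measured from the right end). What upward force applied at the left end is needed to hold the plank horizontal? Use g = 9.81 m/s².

F ≈ 388 N

About the right end:
Beam weight: 20 × 9.81 = 196.2 N down at 1.6 m → arm 1.6 m, τ = 196.2 × 1.6 = 313.9 N·m counterclockwise.
Sandbag: 30 × 9.81 = 294.3 N down at 1 m → arm 1 m, τ = 294.3 × 1 = 294.3 N·m counterclockwise.
Hanging mass: 34 × 9.81 = 333.5 N down at 1.9 m → arm 1.9 m, τ = 333.5 × 1.9 = 633.6 N·m counterclockwise.
Net moment of the loads = 1242 N·m counterclockwise.
The upward force F acts at the left end, arm 3.2 m, giving F × 3.2 clockwise.
Setting net torque to zero: F × 3.2 = 1242 → F = 1242 / 3.2 = 388 N.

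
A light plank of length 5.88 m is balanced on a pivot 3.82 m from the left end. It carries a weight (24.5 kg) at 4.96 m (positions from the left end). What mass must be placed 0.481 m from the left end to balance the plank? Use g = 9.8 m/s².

Sum moments about the pivot (at 3.82 m from the left end) (the support reaction has zero arm there).
Weight: 24.5 × 9.8 = 240.1 N down at 4.96 m → arm 1.14 m, τ = 240.1 × 1.14 = 273.7 N·m clockwise.
Net moment of known loads = 273.7 N·m clockwise.
An unknown mass m at 0.481 m has arm 3.339 m; its moment is m·g·3.339 counterclockwise.
Setting net torque to zero: m × 9.8 × 3.339 = 273.7 → m = 273.7 / (9.8 × 3.339) = 8.36 kg.

m ≈ 8.36 kg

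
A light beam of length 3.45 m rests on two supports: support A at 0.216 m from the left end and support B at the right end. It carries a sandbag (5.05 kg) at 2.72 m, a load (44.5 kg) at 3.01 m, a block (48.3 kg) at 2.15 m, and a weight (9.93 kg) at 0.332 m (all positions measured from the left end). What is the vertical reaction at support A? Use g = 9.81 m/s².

About support B:
Sandbag: 5.05 × 9.81 = 49.54 N down at 2.72 m → arm 0.73 m, τ = 49.54 × 0.73 = 36.16 N·m counterclockwise.
Load: 44.5 × 9.81 = 436.5 N down at 3.01 m → arm 0.44 m, τ = 436.5 × 0.44 = 192.1 N·m counterclockwise.
Block: 48.3 × 9.81 = 473.8 N down at 2.15 m → arm 1.3 m, τ = 473.8 × 1.3 = 615.9 N·m counterclockwise.
Weight: 9.93 × 9.81 = 97.41 N down at 0.332 m → arm 3.118 m, τ = 97.41 × 3.118 = 303.7 N·m counterclockwise.
Net load moment about support B = 1148 N·m counterclockwise.
Reaction R at support A is upward at 0.216 m, arm 3.234 m → moment R × 3.234 clockwise.
Balancing moments: R × 3.234 = 1148, giving R = 355 N.

R_A ≈ 355 N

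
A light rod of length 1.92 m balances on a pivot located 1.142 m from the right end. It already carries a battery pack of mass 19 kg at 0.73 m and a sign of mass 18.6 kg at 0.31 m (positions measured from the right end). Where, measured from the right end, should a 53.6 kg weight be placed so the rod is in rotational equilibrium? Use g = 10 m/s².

x ≈ 1.58 m from the right end

Take moments about the pivot (at 1.142 m from the right end).
Battery pack: 19 × 10 = 190 N down at 0.73 m → arm 0.412 m, τ = 190 × 0.412 = 78.28 N·m clockwise.
Sign: 18.6 × 10 = 186 N down at 0.31 m → arm 0.832 m, τ = 186 × 0.832 = 154.8 N·m clockwise.
Net moment of existing loads = 233.1 N·m clockwise.
The weight weighs 53.6 × 10 = 536 N and must supply an equal counterclockwise moment, so its lever arm about the pivot is 233.1 / 536 = 0.435 m.
That puts it at 1.142 + 0.435 = 1.58 m from the right end.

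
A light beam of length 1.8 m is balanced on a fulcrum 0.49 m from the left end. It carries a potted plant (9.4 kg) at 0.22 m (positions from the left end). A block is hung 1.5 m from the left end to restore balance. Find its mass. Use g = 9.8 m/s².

m ≈ 2.51 kg

Choose the fulcrum (at 0.49 m from the left end) as the axis so the support reaction has zero arm there.
Potted plant: 9.4 × 9.8 = 92.12 N down at 0.22 m → arm 0.27 m, τ = 92.12 × 0.27 = 24.87 N·m counterclockwise.
Net moment of known loads = 24.87 N·m counterclockwise.
An unknown mass m at 1.5 m has arm 1.01 m; its moment is m·g·1.01 clockwise.
Στ = 0 ⇒ m × 9.8 × 1.01 = 24.87 ⇒ m = 24.87 / (9.8 × 1.01) = 2.51 kg.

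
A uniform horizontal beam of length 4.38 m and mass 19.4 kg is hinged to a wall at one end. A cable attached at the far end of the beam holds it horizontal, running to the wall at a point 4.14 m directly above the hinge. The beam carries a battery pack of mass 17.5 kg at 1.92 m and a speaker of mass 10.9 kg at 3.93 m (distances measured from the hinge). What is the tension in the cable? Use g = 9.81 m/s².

T ≈ 388 N

Take moments about the hinge.
Beam weight: 19.4 × 9.81 = 190.3 N down at 2.19 m → arm 2.19 m, τ = 190.3 × 2.19 = 416.8 N·m clockwise.
Battery pack: 17.5 × 9.81 = 171.7 N down at 1.92 m → arm 1.92 m, τ = 171.7 × 1.92 = 329.7 N·m clockwise.
Speaker: 10.9 × 9.81 = 106.9 N down at 3.93 m → arm 3.93 m, τ = 106.9 × 3.93 = 420.1 N·m clockwise.
Total clockwise load moment = 1167 N·m.
The cable tension T acts at 4.38 m; only its component perpendicular to the beam, T sinθ, produces torque. sinθ = h/√(h²+d²) = 4.14/√(4.14²+4.38²) = 0.6869.
Balancing moments: T × 4.38 × 0.6869 = 1167, giving T = 1167 / 3.009 = 388 N.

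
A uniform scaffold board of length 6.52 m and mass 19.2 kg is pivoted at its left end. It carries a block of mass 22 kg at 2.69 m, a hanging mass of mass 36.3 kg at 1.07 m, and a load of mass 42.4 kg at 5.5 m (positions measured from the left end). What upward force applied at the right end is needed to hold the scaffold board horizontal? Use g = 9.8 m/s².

F ≈ 592 N

About the left end:
Beam weight: 19.2 × 9.8 = 188.2 N down at 3.26 m → arm 3.26 m, τ = 188.2 × 3.26 = 613.5 N·m clockwise.
Block: 22 × 9.8 = 215.6 N down at 2.69 m → arm 2.69 m, τ = 215.6 × 2.69 = 580 N·m clockwise.
Hanging mass: 36.3 × 9.8 = 355.7 N down at 1.07 m → arm 1.07 m, τ = 355.7 × 1.07 = 380.6 N·m clockwise.
Load: 42.4 × 9.8 = 415.5 N down at 5.5 m → arm 5.5 m, τ = 415.5 × 5.5 = 2285 N·m clockwise.
Net moment of the loads = 3859 N·m clockwise.
The upward force F acts at the right end, arm 6.52 m, giving F × 6.52 counterclockwise.
Balancing moments: F × 6.52 = 3859, giving F = 3859 / 6.52 = 592 N.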